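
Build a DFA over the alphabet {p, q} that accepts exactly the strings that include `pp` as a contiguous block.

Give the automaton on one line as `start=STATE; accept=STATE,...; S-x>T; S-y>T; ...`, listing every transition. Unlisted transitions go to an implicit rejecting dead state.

start=A; accept=C; A-p>B; A-q>A; B-p>C; B-q>A; C-p>C; C-q>C

States A..B record the length of the longest prefix of `pp` that matches the current input suffix. Reaching C means `pp` has been seen, and we stay there forever. Accept from C.
A 3-state machine:
       p  q 
>  A   B  A 
   B   C  A 
 * C   C  C 
(> = start, * = accepting)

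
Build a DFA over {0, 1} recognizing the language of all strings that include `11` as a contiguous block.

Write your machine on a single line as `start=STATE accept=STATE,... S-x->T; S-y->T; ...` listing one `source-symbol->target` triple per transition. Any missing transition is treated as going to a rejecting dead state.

States A..B record the length of the longest prefix of `11` that matches the current input suffix. Reaching C means `11` has been seen, and we stay there forever. Accept from C.
       0  1 
>  A   A  B 
   B   A  C 
 * C   C  C 
(> = start, * = accepting)

start=A; accept=C; A-0->A; A-1->B; B-0->A; B-1->C; C-0->C; C-1->C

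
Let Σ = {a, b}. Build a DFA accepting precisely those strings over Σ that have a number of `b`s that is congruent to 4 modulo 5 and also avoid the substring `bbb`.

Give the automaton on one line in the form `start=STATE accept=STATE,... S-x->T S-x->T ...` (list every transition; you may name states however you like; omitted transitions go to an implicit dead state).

start=s0 accept=s10,s11,s12 s0-a->s0 s0-b->s1 s1-a->s2 s1-b->s3 s2-a->s2 s2-b->s4 s3-a->s5 s3-b->s6 s4-a->s5 s4-b->s7 s5-a->s5 s5-b->s8 s6-a->s6 s6-b->s6 s7-a->s9 s7-b->s6 s8-a->s9 s8-b->s10 s9-a->s9 s9-b->s11 s10-a->s12 s10-b->s6 s11-a->s12 s11-b->s13 s12-a->s12 s12-b->s14 s13-a->s0 s13-b->s6 s14-a->s0 s14-b->s15 s15-a->s2 s15-b->s6

Build one automaton per condition and run them in lockstep. The first has 5 states tracking the count of `b`s modulo 5; the second has 4 states tracking partial matches of the forbidden pattern `bbb`. A product state is a pair (one from each), accepting exactly when both do. After merging equivalent states the machine shrinks.
A 16-state machine:
          a    b  
>  s0     s0   s1 
   s1     s2   s3 
   s2     s2   s4 
   s3     s5   s6 
   s4     s5   s7 
   s5     s5   s8 
   s6     s6   s6 
   s7     s9   s6 
   s8     s9  s10 
   s9     s9  s11 
 * s10   s12   s6 
 * s11   s12  s13 
 * s12   s12  s14 
   s13    s0   s6 
   s14    s0  s15 
   s15    s2   s6 
(> = start, * = accepting)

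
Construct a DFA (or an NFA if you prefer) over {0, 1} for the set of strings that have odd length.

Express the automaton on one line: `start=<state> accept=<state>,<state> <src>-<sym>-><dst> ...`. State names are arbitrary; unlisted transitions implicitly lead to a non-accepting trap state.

Count input length modulo 2: every symbol advances one step around the cycle q0 → q1 → q0. Accept at q1.
        0   1  
>  q0   q1  q1 
 * q1   q0  q0 
(> = start, * = accepting)

start=q0 accept=q1 q0-0->q1 q0-1->q1 q1-0->q0 q1-1->q0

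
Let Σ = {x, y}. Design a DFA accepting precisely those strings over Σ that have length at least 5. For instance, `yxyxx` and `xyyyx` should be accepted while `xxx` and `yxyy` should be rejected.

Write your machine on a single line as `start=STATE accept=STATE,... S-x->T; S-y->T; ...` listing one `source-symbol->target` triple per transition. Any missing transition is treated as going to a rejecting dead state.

Count input length up to 6: every symbol moves from S0 toward S6, which means 'more than 5' and absorbs. Accept from {S5, S6}.
7 states suffice.
        x   y  
>  S0   S1  S1 
   S1   S2  S2 
   S2   S3  S3 
   S3   S4  S4 
   S4   S5  S5 
 * S5   S6  S6 
 * S6   S6  S6 
(> = start, * = accepting)

start=S0; accept=S5,S6; S0-x->S1; S0-y->S1; S1-x->S2; S1-y->S2; S2-x->S3; S2-y->S3; S3-x->S4; S3-y->S4; S4-x->S5; S4-y->S5; S5-x->S6; S5-y->S6; S6-x->S6; S6-y->S6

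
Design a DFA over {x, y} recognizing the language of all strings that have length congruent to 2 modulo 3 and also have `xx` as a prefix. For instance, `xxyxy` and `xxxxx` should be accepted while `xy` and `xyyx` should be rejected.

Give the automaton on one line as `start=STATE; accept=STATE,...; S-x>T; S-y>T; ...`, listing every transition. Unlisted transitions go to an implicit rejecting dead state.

start=S0; accept=S3; S0-x>S1; S0-y>S2; S1-x>S3; S1-y>S2; S2-x>S2; S2-y>S2; S3-x>S4; S3-y>S4; S4-x>S5; S4-y>S5; S5-x>S3; S5-y>S3

Handle the two conditions separately and then intersect. The first has 3 states tracking the input length modulo 3; the second has 4 states tracking whether the input so far still matches the prefix `xx`. A product state is a pair (one from each), accepting exactly when both do. Equivalent product states are then merged.
6 states suffice.
        x   y  
>  S0   S1  S2 
   S1   S3  S2 
   S2   S2  S2 
 * S3   S4  S4 
   S4   S5  S5 
   S5   S3  S3 
(> = start, * = accepting)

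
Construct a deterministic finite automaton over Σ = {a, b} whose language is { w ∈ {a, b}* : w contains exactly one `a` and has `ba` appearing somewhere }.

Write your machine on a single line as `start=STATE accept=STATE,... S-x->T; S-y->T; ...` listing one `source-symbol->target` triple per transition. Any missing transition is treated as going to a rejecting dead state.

start=S0; accept=S3; S0-a->S1; S0-b->S2; S1-a->S1; S1-b->S1; S2-a->S3; S2-b->S2; S3-a->S1; S3-b->S3

Build one automaton per condition and run them in lockstep. The first has 3 states tracking the count of `a`s, saturating at 2; the second has 3 states tracking whether and how much of `ba` has been seen. A product state is a pair (one from each), accepting exactly when both do. Equivalent product states are then merged.
4 states suffice.
        a   b  
>  S0   S1  S2 
   S1   S1  S1 
   S2   S3  S2 
 * S3   S1  S3 
(> = start, * = accepting)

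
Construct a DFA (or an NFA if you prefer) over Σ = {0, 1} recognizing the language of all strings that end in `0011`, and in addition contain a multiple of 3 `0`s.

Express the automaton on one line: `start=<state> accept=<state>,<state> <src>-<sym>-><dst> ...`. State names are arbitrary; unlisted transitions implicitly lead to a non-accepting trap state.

start=q0 accept=q13 q0-0->q1 q0-1->q0 q1-0->q2 q1-1->q3 q2-0->q4 q2-1->q5 q3-0->q6 q3-1->q3 q4-0->q7 q4-1->q8 q5-0->q9 q5-1->q10 q6-0->q4 q6-1->q11 q7-0->q2 q7-1->q12 q8-0->q1 q8-1->q13 q9-0->q7 q9-1->q0 q10-0->q9 q10-1->q11 q11-0->q9 q11-1->q11 q12-0->q6 q12-1->q14 q13-0->q1 q13-1->q0 q14-0->q6 q14-1->q3

Run two small machines in parallel and take their product. One (5 states) tracks how much of the suffix `0011` has currently been matched; the other (3 states) tracks the count of `0`s modulo 3. Each combined state is a pair, one component from each; accept when both components accept.
15 states suffice.
          0    1  
>  q0     q1   q0 
   q1     q2   q3 
   q2     q4   q5 
   q3     q6   q3 
   q4     q7   q8 
   q5     q9  q10 
   q6     q4  q11 
   q7     q2  q12 
   q8     q1  q13 
   q9     q7   q0 
   q10    q9  q11 
   q11    q9  q11 
   q12    q6  q14 
 * q13    q1   q0 
   q14    q6   q3 
(> = start, * = accepting)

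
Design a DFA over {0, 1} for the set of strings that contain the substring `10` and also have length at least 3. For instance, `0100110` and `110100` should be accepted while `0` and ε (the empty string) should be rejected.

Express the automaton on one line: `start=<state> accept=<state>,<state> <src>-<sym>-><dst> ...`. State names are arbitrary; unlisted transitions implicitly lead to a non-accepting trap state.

Run two small machines in parallel and take their product. One (3 states) tracks whether and how much of `10` has been seen; the other (5 states) tracks the input length, saturating at 4. Each combined state is a pair, one component from each; accept when both components accept.
          0    1  
>  q0     q1   q2 
   q1     q3   q4 
   q2     q5   q4 
   q3     q6   q7 
   q4     q8   q7 
   q5     q8   q8 
   q6     q9  q10 
   q7    q11  q10 
 * q8    q11  q11 
   q9     q9  q10 
   q10   q11  q10 
 * q11   q11  q11 
(> = start, * = accepting)

start=q0 accept=q8,q11 q0-0->q1 q0-1->q2 q1-0->q3 q1-1->q4 q2-0->q5 q2-1->q4 q3-0->q6 q3-1->q7 q4-0->q8 q4-1->q7 q5-0->q8 q5-1->q8 q6-0->q9 q6-1->q10 q7-0->q11 q7-1->q10 q8-0->q11 q8-1->q11 q9-0->q9 q9-1->q10 q10-0->q11 q10-1->q10 q11-0->q11 q11-1->q11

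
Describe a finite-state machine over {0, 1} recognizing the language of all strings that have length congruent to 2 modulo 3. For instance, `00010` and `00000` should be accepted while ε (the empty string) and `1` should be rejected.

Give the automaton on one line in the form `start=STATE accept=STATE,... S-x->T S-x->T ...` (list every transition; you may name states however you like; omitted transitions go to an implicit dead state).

Only the length mod 3 matters, so use a 3-cycle: from any state, every input symbol moves to the next state, wrapping S2 back to S0. Mark S2 accepting.
        0   1  
>  S0   S1  S1 
   S1   S2  S2 
 * S2   S0  S0 
(> = start, * = accepting)

start=S0 accept=S2 S0-0->S1 S0-1->S1 S1-0->S2 S1-1->S2 S2-0->S0 S2-1->S0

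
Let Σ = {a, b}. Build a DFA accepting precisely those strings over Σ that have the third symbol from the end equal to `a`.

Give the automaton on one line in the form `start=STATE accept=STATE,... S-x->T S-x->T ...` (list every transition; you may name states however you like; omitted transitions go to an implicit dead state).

start=s0 accept=s7,s8,s9,s10 s0-a->s1 s0-b->s2 s1-a->s3 s1-b->s4 s2-a->s5 s2-b->s6 s3-a->s7 s3-b->s8 s4-a->s9 s4-b->s10 s5-a->s11 s5-b->s12 s6-a->s13 s6-b->s14 s7-a->s7 s7-b->s8 s8-a->s9 s8-b->s10 s9-a->s11 s9-b->s12 s10-a->s13 s10-b->s14 s11-a->s7 s11-b->s8 s12-a->s9 s12-b->s10 s13-a->s11 s13-b->s12 s14-a->s13 s14-b->s14

A DFA must remember the last 3 symbols (since which symbol is third-to-last isn't known until the input ends). Use one state per possible window of the last ≤3 symbols; accept from those whose window starts with `a`.
          a    b  
>  s0     s1   s2 
   s1     s3   s4 
   s2     s5   s6 
   s3     s7   s8 
   s4     s9  s10 
   s5    s11  s12 
   s6    s13  s14 
 * s7     s7   s8 
 * s8     s9  s10 
 * s9    s11  s12 
 * s10   s13  s14 
   s11    s7   s8 
   s12    s9  s10 
   s13   s11  s12 
   s14   s13  s14 
(> = start, * = accepting)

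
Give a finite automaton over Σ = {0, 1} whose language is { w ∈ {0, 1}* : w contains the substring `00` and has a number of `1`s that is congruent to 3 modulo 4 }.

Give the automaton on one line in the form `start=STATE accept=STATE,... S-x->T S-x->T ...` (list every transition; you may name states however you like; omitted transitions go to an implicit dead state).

Build one automaton per condition and run them in lockstep. The first has 3 states tracking whether and how much of `00` has been seen; the second has 4 states tracking the count of `1`s modulo 4. A product state is a pair (one from each), accepting exactly when both do.
          0    1  
>  q0     q1   q2 
   q1     q3   q2 
   q2     q4   q5 
   q3     q3   q6 
   q4     q6   q5 
   q5     q7   q8 
   q6     q6   q9 
   q7     q9   q8 
   q8    q10   q0 
   q9     q9  q11 
   q10   q11   q0 
 * q11   q11   q3 
(> = start, * = accepting)

start=q0 accept=q11 q0-0->q1 q0-1->q2 q1-0->q3 q1-1->q2 q2-0->q4 q2-1->q5 q3-0->q3 q3-1->q6 q4-0->q6 q4-1->q5 q5-0->q7 q5-1->q8 q6-0->q6 q6-1->q9 q7-0->q9 q7-1->q8 q8-0->q10 q8-1->q0 q9-0->q9 q9-1->q11 q10-0->q11 q10-1->q0 q11-0->q11 q11-1->q3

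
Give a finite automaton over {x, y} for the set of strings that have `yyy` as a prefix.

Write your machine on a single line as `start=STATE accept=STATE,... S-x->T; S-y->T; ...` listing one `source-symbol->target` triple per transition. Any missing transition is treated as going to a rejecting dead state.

Walk along `yyy` while the input agrees: from s0 take `y` to s1, and so on. Any deviation drops to the rejecting sink s4. Once s3 is reached the prefix is confirmed and every continuation is accepted.
With 5 states:
        x   y  
>  s0   s4  s1 
   s1   s4  s2 
   s2   s4  s3 
 * s3   s3  s3 
   s4   s4  s4 
(> = start, * = accepting)

start=s0; accept=s3; s0-x->s4; s0-y->s1; s1-x->s4; s1-y->s2; s2-x->s4; s2-y->s3; s3-x->s3; s3-y->s3; s4-x->s4; s4-y->s4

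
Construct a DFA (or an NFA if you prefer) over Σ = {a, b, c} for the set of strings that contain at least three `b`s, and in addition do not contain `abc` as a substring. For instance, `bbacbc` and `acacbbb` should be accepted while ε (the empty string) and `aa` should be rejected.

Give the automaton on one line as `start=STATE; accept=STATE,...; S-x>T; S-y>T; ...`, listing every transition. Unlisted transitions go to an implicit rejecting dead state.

start=S0; accept=S9,S11,S12,S13,S15,S16; S0-a>S1; S0-b>S2; S0-c>S0; S1-a>S1; S1-b>S3; S1-c>S0; S2-a>S4; S2-b>S5; S2-c>S2; S3-a>S4; S3-b>S5; S3-c>S6; S4-a>S4; S4-b>S7; S4-c>S2; S5-a>S8; S5-b>S9; S5-c>S5; S6-a>S6; S6-b>S10; S6-c>S6; S7-a>S8; S7-b>S9; S7-c>S10; S8-a>S8; S8-b>S11; S8-c>S5; S9-a>S12; S9-b>S13; S9-c>S9; S10-a>S10; S10-b>S14; S10-c>S10; S11-a>S12; S11-b>S13; S11-c>S14; S12-a>S12; S12-b>S15; S12-c>S9; S13-a>S16; S13-b>S13; S13-c>S13; S14-a>S14; S14-b>S17; S14-c>S14; S15-a>S16; S15-b>S13; S15-c>S17; S16-a>S16; S16-b>S15; S16-c>S13; S17-a>S17; S17-b>S17; S17-c>S17

Run two small machines in parallel and take their product. One (5 states) tracks the count of `b`s, saturating at 4; the other (4 states) tracks partial matches of the forbidden pattern `abc`. Each combined state is a pair, one component from each; accept when both components accept.
An 18-state machine:
          a    b    c  
>  S0     S1   S2   S0 
   S1     S1   S3   S0 
   S2     S4   S5   S2 
   S3     S4   S5   S6 
   S4     S4   S7   S2 
   S5     S8   S9   S5 
   S6     S6  S10   S6 
   S7     S8   S9  S10 
   S8     S8  S11   S5 
 * S9    S12  S13   S9 
   S10   S10  S14  S10 
 * S11   S12  S13  S14 
 * S12   S12  S15   S9 
 * S13   S16  S13  S13 
   S14   S14  S17  S14 
 * S15   S16  S13  S17 
 * S16   S16  S15  S13 
   S17   S17  S17  S17 
(> = start, * = accepting)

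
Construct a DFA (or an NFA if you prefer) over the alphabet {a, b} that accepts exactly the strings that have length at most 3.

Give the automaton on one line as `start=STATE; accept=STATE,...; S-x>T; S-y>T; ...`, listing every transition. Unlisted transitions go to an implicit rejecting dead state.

Count input length up to 4: every symbol moves from q0 toward q4, which means 'more than 3' and absorbs. Accept from {q0, q1, q2, q3}.
        a   b  
>* q0   q1  q1 
 * q1   q2  q2 
 * q2   q3  q3 
 * q3   q4  q4 
   q4   q4  q4 
(> = start, * = accepting)

start=q0; accept=q0,q1,q2,q3; q0-a>q1; q0-b>q1; q1-a>q2; q1-b>q2; q2-a>q3; q2-b>q3; q3-a>q4; q3-b>q4; q4-a>q4; q4-b>q4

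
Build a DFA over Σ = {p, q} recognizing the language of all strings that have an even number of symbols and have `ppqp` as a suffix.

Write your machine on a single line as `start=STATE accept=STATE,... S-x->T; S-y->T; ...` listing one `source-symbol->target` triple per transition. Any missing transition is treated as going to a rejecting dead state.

Build one automaton per condition and run them in lockstep. The first has 2 states tracking the input length modulo 2; the second has 5 states tracking how much of the suffix `ppqp` has currently been matched. A product state is a pair (one from each), accepting exactly when both do.
A 10-state machine:
       p  q 
>  A   B  C 
   B   D  A 
   C   E  A 
   D   F  G 
   E   F  C 
   F   D  H 
   G   I  A 
   H   J  C 
 * I   F  C 
   J   D  A 
(> = start, * = accepting)

start=A; accept=I; A-p->B; A-q->C; B-p->D; B-q->A; C-p->E; C-q->A; D-p->F; D-q->G; E-p->F; E-q->C; F-p->D; F-q->H; G-p->I; G-q->A; H-p->J; H-q->C; I-p->F; I-q->C; J-p->D; J-q->A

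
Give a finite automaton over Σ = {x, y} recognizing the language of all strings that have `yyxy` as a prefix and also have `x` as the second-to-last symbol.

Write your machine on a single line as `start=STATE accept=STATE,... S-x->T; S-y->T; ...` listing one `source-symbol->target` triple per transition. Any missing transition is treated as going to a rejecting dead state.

Run two small machines in parallel and take their product. The first has 6 states tracking whether the input so far still matches the prefix `yyxy`; the second has 7 states tracking the last 2 symbols read. A product state is a pair (one from each), accepting exactly when both do.
          x    y  
>  s0     s1   s2 
   s1     s3   s4 
   s2     s5   s6 
   s3     s3   s4 
   s4     s5   s7 
   s5     s3   s4 
   s6     s8   s7 
   s7     s5   s7 
   s8     s3   s9 
 * s9    s10  s11 
   s10   s12   s9 
   s11   s10  s11 
 * s12   s12   s9 
(> = start, * = accepting)

start=s0; accept=s9,s12; s0-x->s1; s0-y->s2; s1-x->s3; s1-y->s4; s2-x->s5; s2-y->s6; s3-x->s3; s3-y->s4; s4-x->s5; s4-y->s7; s5-x->s3; s5-y->s4; s6-x->s8; s6-y->s7; s7-x->s5; s7-y->s7; s8-x->s3; s8-y->s9; s9-x->s10; s9-y->s11; s10-x->s12; s10-y->s9; s11-x->s10; s11-y->s11; s12-x->s12; s12-y->s9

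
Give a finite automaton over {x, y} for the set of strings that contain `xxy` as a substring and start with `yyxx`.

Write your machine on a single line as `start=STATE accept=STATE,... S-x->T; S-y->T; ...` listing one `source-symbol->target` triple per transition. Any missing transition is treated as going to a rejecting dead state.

start=q0; accept=q6; q0-x->q1; q0-y->q2; q1-x->q1; q1-y->q1; q2-x->q1; q2-y->q3; q3-x->q4; q3-y->q1; q4-x->q5; q4-y->q1; q5-x->q5; q5-y->q6; q6-x->q6; q6-y->q6

Build one automaton per condition and run them in lockstep. The first has 4 states tracking whether and how much of `xxy` has been seen; the second has 6 states tracking whether the input so far still matches the prefix `yyxx`. A product state is a pair (one from each), accepting exactly when both do. Equivalent product states are then merged.
With 7 states:
        x   y  
>  q0   q1  q2 
   q1   q1  q1 
   q2   q1  q3 
   q3   q4  q1 
   q4   q5  q1 
   q5   q5  q6 
 * q6   q6  q6 
(> = start, * = accepting)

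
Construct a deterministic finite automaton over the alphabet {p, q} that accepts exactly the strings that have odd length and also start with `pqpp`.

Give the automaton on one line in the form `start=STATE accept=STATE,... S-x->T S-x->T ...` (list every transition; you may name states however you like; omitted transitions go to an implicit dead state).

start=S0 accept=S6 S0-p->S1 S0-q->S2 S1-p->S2 S1-q->S3 S2-p->S2 S2-q->S2 S3-p->S4 S3-q->S2 S4-p->S5 S4-q->S2 S5-p->S6 S5-q->S6 S6-p->S5 S6-q->S5

Run two small machines in parallel and take their product. One (2 states) tracks the input length modulo 2; the other (6 states) tracks whether the input so far still matches the prefix `pqpp`. Each combined state is a pair, one component from each; accept when both components accept. Equivalent product states are then merged.
        p   q  
>  S0   S1  S2 
   S1   S2  S3 
   S2   S2  S2 
   S3   S4  S2 
   S4   S5  S2 
   S5   S6  S6 
 * S6   S5  S5 
(> = start, * = accepting)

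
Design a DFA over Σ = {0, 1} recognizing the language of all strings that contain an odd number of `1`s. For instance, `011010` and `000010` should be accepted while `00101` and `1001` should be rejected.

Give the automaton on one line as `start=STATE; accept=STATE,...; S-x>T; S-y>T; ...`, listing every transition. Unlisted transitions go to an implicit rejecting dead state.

Keep the running count of `1`s modulo 2: each `1` advances along the cycle q0 → q1 → q0 while other symbols loop. Accept at q1.
        0   1  
>  q0   q0  q1 
 * q1   q1  q0 
(> = start, * = accepting)

start=q0; accept=q1; q0-0>q0; q0-1>q1; q1-0>q1; q1-1>q0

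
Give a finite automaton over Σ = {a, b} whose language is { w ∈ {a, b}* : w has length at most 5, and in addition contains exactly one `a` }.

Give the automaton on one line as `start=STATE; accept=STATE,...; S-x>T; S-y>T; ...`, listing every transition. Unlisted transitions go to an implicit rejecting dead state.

start=S0; accept=S1,S4,S7,S10,S13; S0-a>S1; S0-b>S2; S1-a>S3; S1-b>S4; S2-a>S4; S2-b>S5; S3-a>S6; S3-b>S6; S4-a>S6; S4-b>S7; S5-a>S7; S5-b>S8; S6-a>S9; S6-b>S9; S7-a>S9; S7-b>S10; S8-a>S10; S8-b>S11; S9-a>S12; S9-b>S12; S10-a>S12; S10-b>S13; S11-a>S13; S11-b>S14; S12-a>S15; S12-b>S15; S13-a>S15; S13-b>S16; S14-a>S16; S14-b>S17; S15-a>S15; S15-b>S15; S16-a>S15; S16-b>S16; S17-a>S16; S17-b>S17

Build one automaton per condition and run them in lockstep. The first has 7 states tracking the input length, saturating at 6; the second has 3 states tracking the count of `a`s, saturating at 2. A product state is a pair (one from each), accepting exactly when both do.
          a    b  
>  S0     S1   S2 
 * S1     S3   S4 
   S2     S4   S5 
   S3     S6   S6 
 * S4     S6   S7 
   S5     S7   S8 
   S6     S9   S9 
 * S7     S9  S10 
   S8    S10  S11 
   S9    S12  S12 
 * S10   S12  S13 
   S11   S13  S14 
   S12   S15  S15 
 * S13   S15  S16 
   S14   S16  S17 
   S15   S15  S15 
   S16   S15  S16 
   S17   S16  S17 
(> = start, * = accepting)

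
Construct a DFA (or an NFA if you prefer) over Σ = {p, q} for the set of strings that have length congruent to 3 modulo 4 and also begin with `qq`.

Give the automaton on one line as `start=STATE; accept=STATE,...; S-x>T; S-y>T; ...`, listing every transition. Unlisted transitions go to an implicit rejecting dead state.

Run two small machines in parallel and take their product. One (4 states) tracks the input length modulo 4; the other (4 states) tracks whether the input so far still matches the prefix `qq`. Each combined state is a pair, one component from each; accept when both components accept. Minimizing collapses redundant product states.
With 7 states:
        p   q  
>  S0   S1  S2 
   S1   S1  S1 
   S2   S1  S3 
   S3   S4  S4 
 * S4   S5  S5 
   S5   S6  S6 
   S6   S3  S3 
(> = start, * = accepting)

start=S0; accept=S4; S0-p>S1; S0-q>S2; S1-p>S1; S1-q>S1; S2-p>S1; S2-q>S3; S3-p>S4; S3-q>S4; S4-p>S5; S4-q>S5; S5-p>S6; S5-q>S6; S6-p>S3; S6-q>S3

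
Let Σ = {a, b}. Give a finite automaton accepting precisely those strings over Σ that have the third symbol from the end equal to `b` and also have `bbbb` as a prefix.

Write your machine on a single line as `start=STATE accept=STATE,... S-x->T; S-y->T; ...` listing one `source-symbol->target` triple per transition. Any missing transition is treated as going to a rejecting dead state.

start=q0; accept=q16,q17,q18,q19; q0-a->q1; q0-b->q2; q1-a->q3; q1-b->q4; q2-a->q5; q2-b->q6; q3-a->q7; q3-b->q8; q4-a->q9; q4-b->q10; q5-a->q11; q5-b->q12; q6-a->q13; q6-b->q14; q7-a->q7; q7-b->q8; q8-a->q9; q8-b->q10; q9-a->q11; q9-b->q12; q10-a->q13; q10-b->q15; q11-a->q7; q11-b->q8; q12-a->q9; q12-b->q10; q13-a->q11; q13-b->q12; q14-a->q13; q14-b->q16; q15-a->q13; q15-b->q15; q16-a->q17; q16-b->q16; q17-a->q18; q17-b->q19; q18-a->q20; q18-b->q21; q19-a->q22; q19-b->q23; q20-a->q20; q20-b->q21; q21-a->q22; q21-b->q23; q22-a->q18; q22-b->q19; q23-a->q17; q23-b->q16

Run two small machines in parallel and take their product. The first has 15 states tracking the last 3 symbols read; the second has 6 states tracking whether the input so far still matches the prefix `bbbb`. A product state is a pair (one from each), accepting exactly when both do.
          a    b  
>  q0     q1   q2 
   q1     q3   q4 
   q2     q5   q6 
   q3     q7   q8 
   q4     q9  q10 
   q5    q11  q12 
   q6    q13  q14 
   q7     q7   q8 
   q8     q9  q10 
   q9    q11  q12 
   q10   q13  q15 
   q11    q7   q8 
   q12    q9  q10 
   q13   q11  q12 
   q14   q13  q16 
   q15   q13  q15 
 * q16   q17  q16 
 * q17   q18  q19 
 * q18   q20  q21 
 * q19   q22  q23 
   q20   q20  q21 
   q21   q22  q23 
   q22   q18  q19 
   q23   q17  q16 
(> = start, * = accepting)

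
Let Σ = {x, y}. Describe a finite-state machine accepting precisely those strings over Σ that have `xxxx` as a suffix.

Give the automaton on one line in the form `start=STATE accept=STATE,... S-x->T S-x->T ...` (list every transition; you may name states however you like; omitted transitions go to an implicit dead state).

Remember how much of `xxxx` the current input suffix matches. State A means no match yet; B means the last symbol is `x`; C means the last 2 symbols are `xx`; D means the last 3 symbols are `xxx`; E means the last 4 symbols are `xxxx`. Only E accepts. On a mismatch, fall back to the longest proper suffix that is still a prefix of `xxxx`.
With 5 states:
       x  y 
>  A   B  A 
   B   C  A 
   C   D  A 
   D   E  A 
 * E   E  A 
(> = start, * = accepting)

start=A accept=E A-x->B A-y->A B-x->C B-y->A C-x->D C-y->A D-x->E D-y->A E-x->E E-y->A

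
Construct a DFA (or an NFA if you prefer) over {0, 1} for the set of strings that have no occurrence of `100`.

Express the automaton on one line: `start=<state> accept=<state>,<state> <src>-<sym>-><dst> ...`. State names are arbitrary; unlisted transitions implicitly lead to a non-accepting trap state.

start=S0 accept=S0,S1,S2 S0-0->S0 S0-1->S1 S1-0->S2 S1-1->S1 S2-0->S3 S2-1->S1 S3-0->S3 S3-1->S3

This is the complement of 'contains `100`'. Use the same substring-matching states — S0 through S3 holding how much of `100` has just been matched — but flip the accepting set: everything except the trap S3 accepts.
A 4-state machine:
        0   1  
>* S0   S0  S1 
 * S1   S2  S1 
 * S2   S3  S1 
   S3   S3  S3 
(> = start, * = accepting)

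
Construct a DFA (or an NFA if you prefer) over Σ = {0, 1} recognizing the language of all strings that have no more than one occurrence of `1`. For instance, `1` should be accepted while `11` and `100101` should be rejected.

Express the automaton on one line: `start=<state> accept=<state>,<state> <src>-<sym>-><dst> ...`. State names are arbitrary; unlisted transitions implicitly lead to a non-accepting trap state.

Count `1`s, saturating at 2: state A means no `1` yet, B means one `1` seen, C means more than one. Each `1` increments (capped at C); other symbols loop. Accept from {A, B}.
With 3 states:
       0  1 
>* A   A  B 
 * B   B  C 
   C   C  C 
(> = start, * = accepting)

start=A accept=A,B A-0->A A-1->B B-0->B B-1->C C-0->C C-1->C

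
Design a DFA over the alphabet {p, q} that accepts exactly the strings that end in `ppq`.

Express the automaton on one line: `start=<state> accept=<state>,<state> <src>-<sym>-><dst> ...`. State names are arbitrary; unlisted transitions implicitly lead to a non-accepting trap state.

Let each state record the length of the longest suffix of the input read so far that is also a prefix of `ppq`. B means the last symbol is `p`; C means the last 2 symbols are `pp`; D means the last 3 symbols are `ppq`. Accept only at D, where the string currently ends in `ppq`.
A 4-state machine:
       p  q 
>  A   B  A 
   B   C  A 
   C   C  D 
 * D   B  A 
(> = start, * = accepting)

start=A accept=D A-p->B A-q->A B-p->C B-q->A C-p->C C-q->D D-p->B D-q->A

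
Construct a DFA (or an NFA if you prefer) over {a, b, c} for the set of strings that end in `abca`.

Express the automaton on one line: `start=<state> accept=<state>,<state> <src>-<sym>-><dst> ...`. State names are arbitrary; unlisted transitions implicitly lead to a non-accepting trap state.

Remember how much of `abca` the current input suffix matches. State S0 means no match yet; S1 means the last symbol is `a`; S2 means the last 2 symbols are `ab`; S3 means the last 3 symbols are `abc`; S4 means the last 4 symbols are `abca`. Only S4 accepts. On a mismatch, fall back to the longest proper suffix that is still a prefix of `abca`.
With 5 states:
        a   b   c  
>  S0   S1  S0  S0 
   S1   S1  S2  S0 
   S2   S1  S0  S3 
   S3   S4  S0  S0 
 * S4   S1  S2  S0 
(> = start, * = accepting)

start=S0 accept=S4 S0-a->S1 S0-b->S0 S0-c->S0 S1-a->S1 S1-b->S2 S1-c->S0 S2-a->S1 S2-b->S0 S2-c->S3 S3-a->S4 S3-b->S0 S3-c->S0 S4-a->S1 S4-b->S2 S4-c->S0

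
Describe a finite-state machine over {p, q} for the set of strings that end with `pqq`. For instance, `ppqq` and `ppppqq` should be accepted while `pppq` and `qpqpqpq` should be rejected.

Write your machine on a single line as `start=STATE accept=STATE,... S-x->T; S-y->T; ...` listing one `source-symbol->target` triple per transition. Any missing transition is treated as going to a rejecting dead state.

start=A; accept=D; A-p->B; A-q->A; B-p->B; B-q->C; C-p->B; C-q->D; D-p->B; D-q->A

Remember how much of `pqq` the current input suffix matches. State A means no match yet; B means the last symbol is `p`; C means the last 2 symbols are `pq`; D means the last 3 symbols are `pqq`. Only D accepts. On a mismatch, fall back to the longest proper suffix that is still a prefix of `pqq`.
With 4 states:
       p  q 
>  A   B  A 
   B   B  C 
   C   B  D 
 * D   B  A 
(> = start, * = accepting)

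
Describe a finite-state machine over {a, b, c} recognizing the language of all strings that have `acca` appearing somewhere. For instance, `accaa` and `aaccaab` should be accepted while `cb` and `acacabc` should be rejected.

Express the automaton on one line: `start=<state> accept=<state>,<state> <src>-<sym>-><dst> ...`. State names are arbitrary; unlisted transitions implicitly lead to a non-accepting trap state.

start=q0 accept=q4 q0-a->q1 q0-b->q0 q0-c->q0 q1-a->q1 q1-b->q0 q1-c->q2 q2-a->q1 q2-b->q0 q2-c->q3 q3-a->q4 q3-b->q0 q3-c->q0 q4-a->q4 q4-b->q4 q4-c->q4

Track how much of `acca` has been matched so far: state q0 is no progress, q4 is the absorbing accept state reached once `acca` has occurred. Intermediate states record partial matches; on a mismatch, fall back to the longest reusable overlap.
With 5 states:
        a   b   c  
>  q0   q1  q0  q0 
   q1   q1  q0  q2 
   q2   q1  q0  q3 
   q3   q4  q0  q0 
 * q4   q4  q4  q4 
(> = start, * = accepting)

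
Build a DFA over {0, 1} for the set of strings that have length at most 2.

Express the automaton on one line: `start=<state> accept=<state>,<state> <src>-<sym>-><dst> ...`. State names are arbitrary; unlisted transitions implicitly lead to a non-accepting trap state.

Count input length up to 3: every symbol moves from s0 toward s3, which means 'more than 2' and absorbs. Accept from {s0, s1, s2}.
4 states suffice.
        0   1  
>* s0   s1  s1 
 * s1   s2  s2 
 * s2   s3  s3 
   s3   s3  s3 
(> = start, * = accepting)

start=s0 accept=s0,s1,s2 s0-0->s1 s0-1->s1 s1-0->s2 s1-1->s2 s2-0->s3 s2-1->s3 s3-0->s3 s3-1->s3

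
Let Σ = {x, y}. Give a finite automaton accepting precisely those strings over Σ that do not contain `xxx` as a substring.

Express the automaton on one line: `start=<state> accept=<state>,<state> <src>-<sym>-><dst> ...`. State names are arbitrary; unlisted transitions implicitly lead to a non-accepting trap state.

Track partial matches of the forbidden pattern `xxx`. State D is a dead state reached once `xxx` has occurred; every other state accepts. A means no part of `xxx` is currently matched.
4 states suffice.
       x  y 
>* A   B  A 
 * B   C  A 
 * C   D  A 
   D   D  D 
(> = start, * = accepting)

start=A accept=A,B,C A-x->B A-y->A B-x->C B-y->A C-x->D C-y->A D-x->D D-y->D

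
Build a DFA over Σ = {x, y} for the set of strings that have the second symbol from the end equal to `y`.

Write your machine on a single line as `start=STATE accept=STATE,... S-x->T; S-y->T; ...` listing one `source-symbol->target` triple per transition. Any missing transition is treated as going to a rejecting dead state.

A DFA must remember the last 2 symbols (since which symbol is second-to-last isn't known until the input ends). Use one state per possible window of the last ≤2 symbols; accept from those whose window starts with `y`.
        x   y  
>  s0   s1  s2 
   s1   s3  s4 
   s2   s5  s6 
   s3   s3  s4 
   s4   s5  s6 
 * s5   s3  s4 
 * s6   s5  s6 
(> = start, * = accepting)

start=s0; accept=s5,s6; s0-x->s1; s0-y->s2; s1-x->s3; s1-y->s4; s2-x->s5; s2-y->s6; s3-x->s3; s3-y->s4; s4-x->s5; s4-y->s6; s5-x->s3; s5-y->s4; s6-x->s5; s6-y->s6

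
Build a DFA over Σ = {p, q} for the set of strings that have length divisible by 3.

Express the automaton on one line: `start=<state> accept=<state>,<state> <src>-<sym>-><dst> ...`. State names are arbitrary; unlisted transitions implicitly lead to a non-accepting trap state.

Only the length mod 3 matters, so use a 3-cycle: from any state, every input symbol moves to the next state, wrapping C back to A. Mark A accepting.
       p  q 
>* A   B  B 
   B   C  C 
   C   A  A 
(> = start, * = accepting)

start=A accept=A A-p->B A-q->B B-p->C B-q->C C-p->A C-q->A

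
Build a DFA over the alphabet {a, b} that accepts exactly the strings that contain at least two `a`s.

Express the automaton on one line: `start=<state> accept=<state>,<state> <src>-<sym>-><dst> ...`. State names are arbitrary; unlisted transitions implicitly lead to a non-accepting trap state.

Only the number of `a`s matters, and only up to 3. Make a chain S0 → S1 → S2 → S3 advanced by each `a` (with S3 absorbing); every other symbol self-loops. The accepting set is {S2, S3}.
4 states suffice.
        a   b  
>  S0   S1  S0 
   S1   S2  S1 
 * S2   S3  S2 
 * S3   S3  S3 
(> = start, * = accepting)

start=S0 accept=S2,S3 S0-a->S1 S0-b->S0 S1-a->S2 S1-b->S1 S2-a->S3 S2-b->S2 S3-a->S3 S3-b->S3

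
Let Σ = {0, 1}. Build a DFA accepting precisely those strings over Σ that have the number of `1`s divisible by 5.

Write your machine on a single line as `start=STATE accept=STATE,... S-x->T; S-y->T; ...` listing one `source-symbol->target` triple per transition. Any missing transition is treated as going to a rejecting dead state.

The only thing that matters is how many `1`s have appeared, reduced mod 5. Use one state per residue: S0 for 0, …, S4 for 4. Reading `1` moves to the next residue; anything else stays put. S0 is accepting.
5 states suffice.
        0   1  
>* S0   S0  S1 
   S1   S1  S2 
   S2   S2  S3 
   S3   S3  S4 
   S4   S4  S0 
(> = start, * = accepting)

start=S0; accept=S0; S0-0->S0; S0-1->S1; S1-0->S1; S1-1->S2; S2-0->S2; S2-1->S3; S3-0->S3; S3-1->S4; S4-0->S4; S4-1->S0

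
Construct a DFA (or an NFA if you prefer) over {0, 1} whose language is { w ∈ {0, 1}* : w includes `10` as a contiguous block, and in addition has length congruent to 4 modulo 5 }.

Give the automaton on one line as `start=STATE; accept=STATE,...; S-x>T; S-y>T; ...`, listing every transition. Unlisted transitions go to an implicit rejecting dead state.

start=q0; accept=q11; q0-0>q1; q0-1>q2; q1-0>q3; q1-1>q4; q2-0>q5; q2-1>q4; q3-0>q6; q3-1>q7; q4-0>q8; q4-1>q7; q5-0>q8; q5-1>q8; q6-0>q9; q6-1>q10; q7-0>q11; q7-1>q10; q8-0>q11; q8-1>q11; q9-0>q0; q9-1>q12; q10-0>q13; q10-1>q12; q11-0>q13; q11-1>q13; q12-0>q14; q12-1>q2; q13-0>q14; q13-1>q14; q14-0>q5; q14-1>q5

Run two small machines in parallel and take their product. One (3 states) tracks whether and how much of `10` has been seen; the other (5 states) tracks the input length modulo 5. Each combined state is a pair, one component from each; accept when both components accept.
15 states suffice.
          0    1  
>  q0     q1   q2 
   q1     q3   q4 
   q2     q5   q4 
   q3     q6   q7 
   q4     q8   q7 
   q5     q8   q8 
   q6     q9  q10 
   q7    q11  q10 
   q8    q11  q11 
   q9     q0  q12 
   q10   q13  q12 
 * q11   q13  q13 
   q12   q14   q2 
   q13   q14  q14 
   q14    q5   q5 
(> = start, * = accepting)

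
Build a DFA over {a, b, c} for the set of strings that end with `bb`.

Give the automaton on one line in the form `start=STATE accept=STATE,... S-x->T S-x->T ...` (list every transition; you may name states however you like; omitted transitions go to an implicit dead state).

Remember how much of `bb` the current input suffix matches. State q0 means no match yet; q1 means the last symbol is `b`; q2 means the last 2 symbols are `bb`. Only q2 accepts. On a mismatch, fall back to the longest proper suffix that is still a prefix of `bb`.
3 states suffice.
        a   b   c  
>  q0   q0  q1  q0 
   q1   q0  q2  q0 
 * q2   q0  q2  q0 
(> = start, * = accepting)

start=q0 accept=q2 q0-a->q0 q0-b->q1 q0-c->q0 q1-a->q0 q1-b->q2 q1-c->q0 q2-a->q0 q2-b->q2 q2-c->q0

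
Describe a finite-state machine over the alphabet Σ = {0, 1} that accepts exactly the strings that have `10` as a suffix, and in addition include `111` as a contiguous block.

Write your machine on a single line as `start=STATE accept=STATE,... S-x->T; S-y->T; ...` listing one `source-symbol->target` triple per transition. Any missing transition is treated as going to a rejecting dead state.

start=q0; accept=q4; q0-0->q0; q0-1->q1; q1-0->q0; q1-1->q2; q2-0->q0; q2-1->q3; q3-0->q4; q3-1->q3; q4-0->q5; q4-1->q3; q5-0->q5; q5-1->q3

Run two small machines in parallel and take their product. The first has 3 states tracking how much of the suffix `10` has currently been matched; the second has 4 states tracking whether and how much of `111` has been seen. A product state is a pair (one from each), accepting exactly when both do. After merging equivalent states the machine shrinks.
With 6 states:
        0   1  
>  q0   q0  q1 
   q1   q0  q2 
   q2   q0  q3 
   q3   q4  q3 
 * q4   q5  q3 
   q5   q5  q3 
(> = start, * = accepting)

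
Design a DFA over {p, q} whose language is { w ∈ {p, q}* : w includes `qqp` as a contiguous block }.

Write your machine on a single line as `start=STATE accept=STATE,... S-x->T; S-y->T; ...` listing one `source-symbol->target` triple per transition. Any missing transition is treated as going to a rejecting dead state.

start=s0; accept=s3; s0-p->s0; s0-q->s1; s1-p->s0; s1-q->s2; s2-p->s3; s2-q->s2; s3-p->s3; s3-q->s3

States s0..s2 record the length of the longest prefix of `qqp` that matches the current input suffix. Reaching s3 means `qqp` has been seen, and we stay there forever. Accept from s3.
        p   q  
>  s0   s0  s1 
   s1   s0  s2 
   s2   s3  s2 
 * s3   s3  s3 
(> = start, * = accepting)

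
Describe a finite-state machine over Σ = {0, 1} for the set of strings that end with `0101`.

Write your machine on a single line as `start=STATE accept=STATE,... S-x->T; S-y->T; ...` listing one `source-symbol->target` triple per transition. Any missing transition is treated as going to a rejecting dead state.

start=s0; accept=s4; s0-0->s1; s0-1->s0; s1-0->s1; s1-1->s2; s2-0->s3; s2-1->s0; s3-0->s1; s3-1->s4; s4-0->s3; s4-1->s0

Let each state record the length of the longest suffix of the input read so far that is also a prefix of `0101`. s1 means the last symbol is `0`; s2 means the last 2 symbols are `01`; s3 means the last 3 symbols are `010`; s4 means the last 4 symbols are `0101`. Accept only at s4, where the string currently ends in `0101`.
With 5 states:
        0   1  
>  s0   s1  s0 
   s1   s1  s2 
   s2   s3  s0 
   s3   s1  s4 
 * s4   s3  s0 
(> = start, * = accepting)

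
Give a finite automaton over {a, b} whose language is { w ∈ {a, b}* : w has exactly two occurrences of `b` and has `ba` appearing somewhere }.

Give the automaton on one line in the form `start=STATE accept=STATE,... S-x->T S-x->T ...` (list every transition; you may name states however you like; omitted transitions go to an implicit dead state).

Build one automaton per condition and run them in lockstep. One (4 states) tracks the count of `b`s, saturating at 3; the other (3 states) tracks whether and how much of `ba` has been seen. Each combined state is a pair, one component from each; accept when both components accept.
        a   b  
>  q0   q0  q1 
   q1   q2  q3 
   q2   q2  q4 
   q3   q4  q5 
 * q4   q4  q6 
   q5   q6  q5 
   q6   q6  q6 
(> = start, * = accepting)

start=q0 accept=q4 q0-a->q0 q0-b->q1 q1-a->q2 q1-b->q3 q2-a->q2 q2-b->q4 q3-a->q4 q3-b->q5 q4-a->q4 q4-b->q6 q5-a->q6 q5-b->q5 q6-a->q6 q6-b->q6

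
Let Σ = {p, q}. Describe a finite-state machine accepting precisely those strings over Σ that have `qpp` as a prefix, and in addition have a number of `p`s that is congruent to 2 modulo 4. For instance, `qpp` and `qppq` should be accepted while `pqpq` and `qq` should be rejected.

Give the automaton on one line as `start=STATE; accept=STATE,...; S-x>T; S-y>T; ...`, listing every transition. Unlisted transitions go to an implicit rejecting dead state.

start=S0; accept=S4; S0-p>S1; S0-q>S2; S1-p>S1; S1-q>S1; S2-p>S3; S2-q>S1; S3-p>S4; S3-q>S1; S4-p>S5; S4-q>S4; S5-p>S6; S5-q>S5; S6-p>S7; S6-q>S6; S7-p>S4; S7-q>S7

Build one automaton per condition and run them in lockstep. The first has 5 states tracking whether the input so far still matches the prefix `qpp`; the second has 4 states tracking the count of `p`s modulo 4. A product state is a pair (one from each), accepting exactly when both do. Minimizing collapses redundant product states.
        p   q  
>  S0   S1  S2 
   S1   S1  S1 
   S2   S3  S1 
   S3   S4  S1 
 * S4   S5  S4 
   S5   S6  S5 
   S6   S7  S6 
   S7   S4  S7 
(> = start, * = accepting)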